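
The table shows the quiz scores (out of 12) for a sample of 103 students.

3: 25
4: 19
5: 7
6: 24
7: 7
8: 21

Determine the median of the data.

6

Cumulative frequencies: 25, 44, 51, 75, 82, 103
n = 103, so the median is the value in position (n+1)/2 = 52.
Position 52 falls at value 6.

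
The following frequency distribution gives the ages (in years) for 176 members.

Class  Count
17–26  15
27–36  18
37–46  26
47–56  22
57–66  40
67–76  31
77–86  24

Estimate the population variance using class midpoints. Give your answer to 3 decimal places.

Midpoints: 21.5, 31.5, 41.5, 51.5, 61.5, 71.5, 81.5
n = 176, Σfm = 9734, mean = 55.3068
Σfm² = 597106
Σf(m − x̄)² = Σfm² − (Σfm)²/n = 597106 − 9734²/176 = 58749.4318
Population variance = 58749.4318 / 176 = 333.8036

333.804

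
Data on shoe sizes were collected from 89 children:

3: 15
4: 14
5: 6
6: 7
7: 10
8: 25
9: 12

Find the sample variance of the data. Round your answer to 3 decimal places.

4.679

Values: 3, 4, 5, 6, 7, 8, 9
n = 89, Σfx = 551, mean = 6.1910
Σfx² = 3823
Σf(x − x̄)² = Σfx² − (Σfx)²/n = 3823 − 551²/89 = 411.7528
Sample variance = 411.7528 / 88 = 4.6790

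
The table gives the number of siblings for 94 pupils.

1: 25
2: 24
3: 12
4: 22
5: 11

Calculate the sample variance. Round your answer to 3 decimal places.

Values: 1, 2, 3, 4, 5
n = 94, Σfx = 252, mean = 2.6809
Σfx² = 856
Σf(x − x̄)² = Σfx² − (Σfx)²/n = 856 − 252²/94 = 180.4255
Sample variance = 180.4255 / 93 = 1.9401

1.940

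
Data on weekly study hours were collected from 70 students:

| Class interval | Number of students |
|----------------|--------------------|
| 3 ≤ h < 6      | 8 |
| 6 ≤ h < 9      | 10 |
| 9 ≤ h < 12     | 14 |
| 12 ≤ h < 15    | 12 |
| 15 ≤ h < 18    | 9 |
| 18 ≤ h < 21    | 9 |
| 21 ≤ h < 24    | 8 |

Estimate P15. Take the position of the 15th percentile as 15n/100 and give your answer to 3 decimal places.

6.750

Cumulative frequencies: 8, 18, 32, 44, 53, 62, 70
n = 70; position = 15n/100 = 10.5.
This falls in the class 6 ≤ h < 9: L = 6, F = 8, f = 10, h = 3.
15th percentile ≈ 6 + ((10.5 − 8) / 10) × 3 = 6.7500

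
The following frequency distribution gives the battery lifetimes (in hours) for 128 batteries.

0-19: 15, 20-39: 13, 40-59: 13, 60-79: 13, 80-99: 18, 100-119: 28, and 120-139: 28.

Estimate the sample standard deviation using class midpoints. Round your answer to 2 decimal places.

41.21

Midpoints: 9.5, 29.5, 49.5, 69.5, 89.5, 109.5, 129.5
n = 128, Σfm = 10376, mean = 81.0625
Σfm² = 1056792
Σf(m − x̄)² = Σfm² − (Σfm)²/n = 1056792 − 10376²/128 = 215687.5000
Sample variance = 215687.5000 / 127 = 1698.3268
Standard deviation = √1698.3268 = 41.2108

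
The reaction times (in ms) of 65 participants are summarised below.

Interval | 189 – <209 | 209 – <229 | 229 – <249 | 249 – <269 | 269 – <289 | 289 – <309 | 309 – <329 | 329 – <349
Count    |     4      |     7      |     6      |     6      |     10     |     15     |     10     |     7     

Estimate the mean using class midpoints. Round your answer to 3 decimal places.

Midpoints: 199, 219, 239, 259, 279, 299, 319, 339
Σfm = 4×199 + 7×219 + 6×239 + 6×259 + 10×279 + 15×299 + 10×319 + 7×339 = 18155
n = Σf = 65
Mean = 18155 / 65 = 279.3077

279.308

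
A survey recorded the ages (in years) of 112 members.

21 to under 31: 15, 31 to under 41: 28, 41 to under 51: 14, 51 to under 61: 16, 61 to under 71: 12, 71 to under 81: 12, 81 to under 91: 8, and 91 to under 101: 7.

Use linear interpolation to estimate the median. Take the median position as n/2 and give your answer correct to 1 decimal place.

50.3

Cumulative frequencies: 15, 43, 57, 73, 85, 97, 105, 112
n = 112; position = n/2 = 56.
This falls in the class 41 to under 51: L = 41, F = 43, f = 14, h = 10.
Median ≈ 41 + ((56 − 43) / 14) × 10 = 50.2857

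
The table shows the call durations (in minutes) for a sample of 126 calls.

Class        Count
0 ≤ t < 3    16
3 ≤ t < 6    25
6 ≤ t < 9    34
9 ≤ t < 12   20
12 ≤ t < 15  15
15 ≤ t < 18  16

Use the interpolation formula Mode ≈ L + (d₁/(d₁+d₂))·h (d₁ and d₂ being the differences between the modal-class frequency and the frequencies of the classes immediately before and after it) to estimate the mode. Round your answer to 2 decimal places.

Modal class: 6 ≤ t < 9 (highest frequency 34).
d₁ = 34 − 25 = 9, d₂ = 34 − 20 = 14
Mode ≈ 6 + (9/(9+14)) × 3 = 6 + 1.1739 = 7.1739

7.17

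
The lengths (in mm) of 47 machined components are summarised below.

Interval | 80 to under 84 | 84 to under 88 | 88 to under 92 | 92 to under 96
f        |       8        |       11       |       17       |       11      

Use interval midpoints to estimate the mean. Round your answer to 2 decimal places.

Midpoints: 82, 86, 90, 94
Σfm = 8×82 + 11×86 + 17×90 + 11×94 = 4166
n = Σf = 47
Mean = 4166 / 47 = 88.6383

88.64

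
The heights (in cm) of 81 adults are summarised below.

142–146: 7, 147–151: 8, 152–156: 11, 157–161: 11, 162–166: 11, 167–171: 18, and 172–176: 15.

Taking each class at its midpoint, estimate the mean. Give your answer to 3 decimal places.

161.716

Midpoints: 144, 149, 154, 159, 164, 169, 174
Σfm = 7×144 + 8×149 + 11×154 + 11×159 + 11×164 + 18×169 + 15×174 = 13099
n = Σf = 81
Mean = 13099 / 81 = 161.7160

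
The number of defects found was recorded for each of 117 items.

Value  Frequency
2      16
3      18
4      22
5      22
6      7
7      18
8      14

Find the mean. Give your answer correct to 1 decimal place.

Values: 2, 3, 4, 5, 6, 7, 8
Σfx = 16×2 + 18×3 + 22×4 + 22×5 + 7×6 + 18×7 + 14×8 = 564
n = Σf = 117
Mean = 564 / 117 = 4.8205

4.8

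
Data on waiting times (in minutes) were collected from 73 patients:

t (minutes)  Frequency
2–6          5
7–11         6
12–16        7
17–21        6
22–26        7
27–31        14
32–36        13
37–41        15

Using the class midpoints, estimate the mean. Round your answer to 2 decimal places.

25.85

Midpoints: 4, 9, 14, 19, 24, 29, 34, 39
Σfm = 5×4 + 6×9 + 7×14 + 6×19 + 7×24 + 14×29 + 13×34 + 15×39 = 1887
n = Σf = 73
Mean = 1887 / 73 = 25.8493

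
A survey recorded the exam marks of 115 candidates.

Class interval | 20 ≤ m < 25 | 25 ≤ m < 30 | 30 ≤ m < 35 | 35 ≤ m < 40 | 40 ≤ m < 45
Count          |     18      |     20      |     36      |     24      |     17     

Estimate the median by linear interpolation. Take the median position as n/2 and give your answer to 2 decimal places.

32.71

Cumulative frequencies: 18, 38, 74, 98, 115
n = 115; position = n/2 = 57.5.
This falls in the class 30 ≤ m < 35: L = 30, F = 38, f = 36, h = 5.
Median ≈ 30 + ((57.5 − 38) / 36) × 5 = 32.7083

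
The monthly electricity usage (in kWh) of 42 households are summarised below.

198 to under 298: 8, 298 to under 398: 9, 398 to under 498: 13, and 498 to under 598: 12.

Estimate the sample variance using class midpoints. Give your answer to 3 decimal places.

Midpoints: 248, 348, 448, 548
n = 42, Σfm = 17516, mean = 417.0476
Σfm² = 7794768
Σf(m − x̄)² = Σfm² − (Σfm)²/n = 7794768 − 17516²/42 = 489761.9048
Sample variance = 489761.9048 / 41 = 11945.4123

11945.412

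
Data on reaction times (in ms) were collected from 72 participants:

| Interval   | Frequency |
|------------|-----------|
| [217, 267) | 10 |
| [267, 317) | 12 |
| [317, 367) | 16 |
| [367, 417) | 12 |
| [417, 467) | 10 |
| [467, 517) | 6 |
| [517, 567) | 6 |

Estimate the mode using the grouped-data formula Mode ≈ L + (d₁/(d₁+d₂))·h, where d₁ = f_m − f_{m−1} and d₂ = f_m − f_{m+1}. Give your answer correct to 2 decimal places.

Modal class: [317, 367) (highest frequency 16).
d₁ = 16 − 12 = 4, d₂ = 16 − 12 = 4
Mode ≈ 317 + (4/(4+4)) × 50 = 317 + 25.0000 = 342.0000

342.00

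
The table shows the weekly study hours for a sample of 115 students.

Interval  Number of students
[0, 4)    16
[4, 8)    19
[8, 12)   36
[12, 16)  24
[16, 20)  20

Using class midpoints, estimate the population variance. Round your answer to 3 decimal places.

25.813

Midpoints: 2, 6, 10, 14, 18
n = 115, Σfm = 1202, mean = 10.4522
Σfm² = 15532
Σf(m − x̄)² = Σfm² − (Σfm)²/n = 15532 − 1202²/115 = 2968.4870
Population variance = 2968.4870 / 115 = 25.8129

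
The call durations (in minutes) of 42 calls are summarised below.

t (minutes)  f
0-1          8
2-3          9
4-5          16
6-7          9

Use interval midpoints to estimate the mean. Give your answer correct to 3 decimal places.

Midpoints: 0.5, 2.5, 4.5, 6.5
Σfm = 8×0.5 + 9×2.5 + 16×4.5 + 9×6.5 = 157
n = Σf = 42
Mean = 157 / 42 = 3.7381

3.738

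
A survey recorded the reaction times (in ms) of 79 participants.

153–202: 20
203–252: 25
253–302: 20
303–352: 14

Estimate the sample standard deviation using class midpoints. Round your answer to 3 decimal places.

52.525

Midpoints: 177.5, 227.5, 277.5, 327.5
n = 79, Σfm = 19372.5, mean = 245.2215
Σfm² = 4965743.75
Σf(m − x̄)² = Σfm² − (Σfm)²/n = 4965743.75 − 19372.5²/79 = 215189.8734
Sample variance = 215189.8734 / 78 = 2758.8445
Standard deviation = √2758.8445 = 52.5247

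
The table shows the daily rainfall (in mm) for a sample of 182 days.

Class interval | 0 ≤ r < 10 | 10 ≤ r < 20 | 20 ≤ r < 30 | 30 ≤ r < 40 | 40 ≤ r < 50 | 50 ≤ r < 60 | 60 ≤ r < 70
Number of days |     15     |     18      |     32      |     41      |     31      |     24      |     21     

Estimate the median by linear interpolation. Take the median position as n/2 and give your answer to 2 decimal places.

36.34

Cumulative frequencies: 15, 33, 65, 106, 137, 161, 182
n = 182; position = n/2 = 91.
This falls in the class 30 ≤ r < 40: L = 30, F = 65, f = 41, h = 10.
Median ≈ 30 + ((91 − 65) / 41) × 10 = 36.3415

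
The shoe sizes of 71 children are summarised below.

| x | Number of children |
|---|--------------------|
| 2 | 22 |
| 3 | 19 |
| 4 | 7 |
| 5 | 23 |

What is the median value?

3

Cumulative frequencies: 22, 41, 48, 71
n = 71, so the median is the value in position (n+1)/2 = 36.
Position 36 falls at value 3.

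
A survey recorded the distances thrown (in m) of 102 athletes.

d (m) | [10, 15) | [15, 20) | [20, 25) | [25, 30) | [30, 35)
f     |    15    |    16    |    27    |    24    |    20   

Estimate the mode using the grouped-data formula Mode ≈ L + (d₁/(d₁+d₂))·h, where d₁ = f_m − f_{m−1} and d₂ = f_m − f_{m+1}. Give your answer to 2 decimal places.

23.93

Modal class: [20, 25) (highest frequency 27).
d₁ = 27 − 16 = 11, d₂ = 27 − 24 = 3
Mode ≈ 20 + (11/(11+3)) × 5 = 20 + 3.9286 = 23.9286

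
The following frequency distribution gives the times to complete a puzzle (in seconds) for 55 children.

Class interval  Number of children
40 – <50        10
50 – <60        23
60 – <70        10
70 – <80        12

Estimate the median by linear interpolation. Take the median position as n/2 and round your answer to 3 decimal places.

57.609

Cumulative frequencies: 10, 33, 43, 55
n = 55; position = n/2 = 27.5.
This falls in the class 50 – <60: L = 50, F = 10, f = 23, h = 10.
Median ≈ 50 + ((27.5 − 10) / 23) × 10 = 57.6087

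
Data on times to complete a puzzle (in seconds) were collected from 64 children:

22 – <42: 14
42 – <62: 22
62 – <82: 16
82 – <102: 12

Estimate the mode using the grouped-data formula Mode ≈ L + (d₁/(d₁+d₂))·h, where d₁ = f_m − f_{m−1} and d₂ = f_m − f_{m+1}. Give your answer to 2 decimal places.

Modal class: 42 – <62 (highest frequency 22).
d₁ = 22 − 14 = 8, d₂ = 22 − 16 = 6
Mode ≈ 42 + (8/(8+6)) × 20 = 42 + 11.4286 = 53.4286

53.43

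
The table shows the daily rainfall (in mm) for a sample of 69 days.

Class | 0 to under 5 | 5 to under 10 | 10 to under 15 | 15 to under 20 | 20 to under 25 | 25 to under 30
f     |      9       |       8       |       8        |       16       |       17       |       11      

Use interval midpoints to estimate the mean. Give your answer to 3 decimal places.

Midpoints: 2.5, 7.5, 12.5, 17.5, 22.5, 27.5
Σfm = 9×2.5 + 8×7.5 + 8×12.5 + 16×17.5 + 17×22.5 + 11×27.5 = 1147.5
n = Σf = 69
Mean = 1147.5 / 69 = 16.6304

16.630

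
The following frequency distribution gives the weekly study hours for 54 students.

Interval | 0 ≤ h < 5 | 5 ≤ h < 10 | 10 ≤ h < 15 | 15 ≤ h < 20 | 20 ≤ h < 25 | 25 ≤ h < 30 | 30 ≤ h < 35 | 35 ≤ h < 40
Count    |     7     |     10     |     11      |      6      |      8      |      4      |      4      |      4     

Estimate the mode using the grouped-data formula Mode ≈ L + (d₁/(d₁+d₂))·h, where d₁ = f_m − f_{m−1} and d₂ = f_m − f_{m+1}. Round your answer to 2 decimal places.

Modal class: 10 ≤ h < 15 (highest frequency 11).
d₁ = 11 − 10 = 1, d₂ = 11 − 6 = 5
Mode ≈ 10 + (1/(1+5)) × 5 = 10 + 0.8333 = 10.8333

10.83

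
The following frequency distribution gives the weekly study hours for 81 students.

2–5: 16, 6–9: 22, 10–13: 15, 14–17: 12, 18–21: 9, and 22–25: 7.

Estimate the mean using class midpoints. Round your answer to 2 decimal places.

Midpoints: 3.5, 7.5, 11.5, 15.5, 19.5, 23.5
Σfm = 16×3.5 + 22×7.5 + 15×11.5 + 12×15.5 + 9×19.5 + 7×23.5 = 919.5
n = Σf = 81
Mean = 919.5 / 81 = 11.3519

11.35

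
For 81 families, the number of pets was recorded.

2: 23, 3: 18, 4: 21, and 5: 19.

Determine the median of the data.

Cumulative frequencies: 23, 41, 62, 81
n = 81, so the median is the value in position (n+1)/2 = 41.
Position 41 falls at value 3.

3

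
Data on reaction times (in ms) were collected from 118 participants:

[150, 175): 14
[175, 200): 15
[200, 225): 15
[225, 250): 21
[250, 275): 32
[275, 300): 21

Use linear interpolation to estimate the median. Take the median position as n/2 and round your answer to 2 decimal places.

Cumulative frequencies: 14, 29, 44, 65, 97, 118
n = 118; position = n/2 = 59.
This falls in the class [225, 250): L = 225, F = 44, f = 21, h = 25.
Median ≈ 225 + ((59 − 44) / 21) × 25 = 242.8571

242.86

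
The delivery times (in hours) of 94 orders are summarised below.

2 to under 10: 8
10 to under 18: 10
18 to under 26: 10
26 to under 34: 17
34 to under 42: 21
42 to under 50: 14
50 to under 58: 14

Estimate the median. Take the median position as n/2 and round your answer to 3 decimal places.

34.762

Cumulative frequencies: 8, 18, 28, 45, 66, 80, 94
n = 94; position = n/2 = 47.
This falls in the class 34 to under 42: L = 34, F = 45, f = 21, h = 8.
Median ≈ 34 + ((47 − 45) / 21) × 8 = 34.7619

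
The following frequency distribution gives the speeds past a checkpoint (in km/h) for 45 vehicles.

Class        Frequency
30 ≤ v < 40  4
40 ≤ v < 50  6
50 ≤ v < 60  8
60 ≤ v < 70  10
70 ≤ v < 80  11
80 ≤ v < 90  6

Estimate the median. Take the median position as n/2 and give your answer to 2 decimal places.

64.50

Cumulative frequencies: 4, 10, 18, 28, 39, 45
n = 45; position = n/2 = 22.5.
This falls in the class 60 ≤ v < 70: L = 60, F = 18, f = 10, h = 10.
Median ≈ 60 + ((22.5 − 18) / 10) × 10 = 64.5000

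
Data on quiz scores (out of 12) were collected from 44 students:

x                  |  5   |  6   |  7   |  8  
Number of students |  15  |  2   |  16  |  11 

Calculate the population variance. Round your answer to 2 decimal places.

Values: 5, 6, 7, 8
n = 44, Σfx = 287, mean = 6.5227
Σfx² = 1935
Σf(x − x̄)² = Σfx² − (Σfx)²/n = 1935 − 287²/44 = 62.9773
Population variance = 62.9773 / 44 = 1.4313

1.43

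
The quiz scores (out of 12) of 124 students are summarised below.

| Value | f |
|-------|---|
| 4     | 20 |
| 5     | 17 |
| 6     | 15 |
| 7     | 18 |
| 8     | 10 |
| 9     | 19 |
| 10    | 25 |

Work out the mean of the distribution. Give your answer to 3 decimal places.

7.113

Values: 4, 5, 6, 7, 8, 9, 10
Σfx = 20×4 + 17×5 + 15×6 + 18×7 + 10×8 + 19×9 + 25×10 = 882
n = Σf = 124
Mean = 882 / 124 = 7.1129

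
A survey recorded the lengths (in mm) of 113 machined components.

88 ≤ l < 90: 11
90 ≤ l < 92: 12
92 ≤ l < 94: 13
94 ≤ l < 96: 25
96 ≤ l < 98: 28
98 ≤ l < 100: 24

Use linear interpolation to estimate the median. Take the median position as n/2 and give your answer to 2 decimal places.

Cumulative frequencies: 11, 23, 36, 61, 89, 113
n = 113; position = n/2 = 56.5.
This falls in the class 94 ≤ l < 96: L = 94, F = 36, f = 25, h = 2.
Median ≈ 94 + ((56.5 − 36) / 25) × 2 = 95.6400

95.64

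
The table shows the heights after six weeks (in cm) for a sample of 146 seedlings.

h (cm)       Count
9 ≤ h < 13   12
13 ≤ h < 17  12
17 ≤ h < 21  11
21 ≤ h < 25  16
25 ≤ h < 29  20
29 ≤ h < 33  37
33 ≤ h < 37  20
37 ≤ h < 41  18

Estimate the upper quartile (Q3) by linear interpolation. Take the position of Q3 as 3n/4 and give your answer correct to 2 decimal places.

33.30

Cumulative frequencies: 12, 24, 35, 51, 71, 108, 128, 146
n = 146; position = 3n/4 = 109.5.
This falls in the class 33 ≤ h < 37: L = 33, F = 108, f = 20, h = 4.
Upper quartile ≈ 33 + ((109.5 − 108) / 20) × 4 = 33.3000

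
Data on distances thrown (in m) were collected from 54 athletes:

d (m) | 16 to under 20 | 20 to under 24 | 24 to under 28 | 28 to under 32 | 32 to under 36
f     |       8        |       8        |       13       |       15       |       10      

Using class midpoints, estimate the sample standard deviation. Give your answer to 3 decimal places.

Midpoints: 18, 22, 26, 30, 34
n = 54, Σfm = 1448, mean = 26.8148
Σfm² = 40312
Σf(m − x̄)² = Σfm² − (Σfm)²/n = 40312 − 1448²/54 = 1484.1481
Sample variance = 1484.1481 / 53 = 28.0028
Standard deviation = √28.0028 = 5.2918

5.292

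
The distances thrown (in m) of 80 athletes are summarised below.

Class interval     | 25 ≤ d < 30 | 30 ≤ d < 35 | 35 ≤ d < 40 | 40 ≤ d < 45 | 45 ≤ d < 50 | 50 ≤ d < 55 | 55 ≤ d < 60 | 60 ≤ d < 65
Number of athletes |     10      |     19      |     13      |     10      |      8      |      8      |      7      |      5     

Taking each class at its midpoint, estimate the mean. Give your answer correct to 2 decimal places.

Midpoints: 27.5, 32.5, 37.5, 42.5, 47.5, 52.5, 57.5, 62.5
Σfm = 10×27.5 + 19×32.5 + 13×37.5 + 10×42.5 + 8×47.5 + 8×52.5 + 7×57.5 + 5×62.5 = 3320
n = Σf = 80
Mean = 3320 / 80 = 41.5000

41.50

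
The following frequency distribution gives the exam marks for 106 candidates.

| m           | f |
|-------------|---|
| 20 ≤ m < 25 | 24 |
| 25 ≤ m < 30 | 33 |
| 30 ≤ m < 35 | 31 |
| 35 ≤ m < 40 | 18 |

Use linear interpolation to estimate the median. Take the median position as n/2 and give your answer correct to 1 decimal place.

Cumulative frequencies: 24, 57, 88, 106
n = 106; position = n/2 = 53.
This falls in the class 25 ≤ m < 30: L = 25, F = 24, f = 33, h = 5.
Median ≈ 25 + ((53 − 24) / 33) × 5 = 29.3939

29.4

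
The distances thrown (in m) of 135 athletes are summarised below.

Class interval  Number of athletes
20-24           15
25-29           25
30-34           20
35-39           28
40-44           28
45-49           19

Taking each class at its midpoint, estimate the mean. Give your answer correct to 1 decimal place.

Midpoints: 22, 27, 32, 37, 42, 47
Σfm = 15×22 + 25×27 + 20×32 + 28×37 + 28×42 + 19×47 = 4750
n = Σf = 135
Mean = 4750 / 135 = 35.1852

35.2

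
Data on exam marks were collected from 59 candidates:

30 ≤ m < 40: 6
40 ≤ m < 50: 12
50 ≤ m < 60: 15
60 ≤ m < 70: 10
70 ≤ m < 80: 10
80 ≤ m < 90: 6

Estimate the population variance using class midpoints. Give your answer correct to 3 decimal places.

220.741

Midpoints: 35, 45, 55, 65, 75, 85
n = 59, Σfm = 3485, mean = 59.0678
Σfm² = 218875
Σf(m − x̄)² = Σfm² − (Σfm)²/n = 218875 − 3485²/59 = 13023.7288
Population variance = 13023.7288 / 59 = 220.7412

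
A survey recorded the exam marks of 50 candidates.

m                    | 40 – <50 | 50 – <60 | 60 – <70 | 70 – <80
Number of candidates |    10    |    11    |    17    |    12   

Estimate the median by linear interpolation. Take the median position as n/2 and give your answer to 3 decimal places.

Cumulative frequencies: 10, 21, 38, 50
n = 50; position = n/2 = 25.
This falls in the class 60 – <70: L = 60, F = 21, f = 17, h = 10.
Median ≈ 60 + ((25 − 21) / 17) × 10 = 62.3529

62.353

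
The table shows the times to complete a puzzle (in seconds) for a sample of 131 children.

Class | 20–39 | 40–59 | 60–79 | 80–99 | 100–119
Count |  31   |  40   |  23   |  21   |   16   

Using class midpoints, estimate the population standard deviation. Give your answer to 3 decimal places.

26.539

Midpoints: 29.5, 49.5, 69.5, 89.5, 109.5
n = 131, Σfm = 8124.5, mean = 62.0191
Σfm² = 596142.75
Σf(m − x̄)² = Σfm² − (Σfm)²/n = 596142.75 − 8124.5²/131 = 92268.7023
Population variance = 92268.7023 / 131 = 704.3412
Standard deviation = √704.3412 = 26.5394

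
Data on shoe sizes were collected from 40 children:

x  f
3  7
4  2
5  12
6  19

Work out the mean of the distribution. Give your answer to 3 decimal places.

5.075

Values: 3, 4, 5, 6
Σfx = 7×3 + 2×4 + 12×5 + 19×6 = 203
n = Σf = 40
Mean = 203 / 40 = 5.0750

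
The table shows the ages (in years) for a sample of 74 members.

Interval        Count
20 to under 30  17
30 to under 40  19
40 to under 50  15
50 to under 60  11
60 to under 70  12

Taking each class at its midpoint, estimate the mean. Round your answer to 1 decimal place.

42.6

Midpoints: 25, 35, 45, 55, 65
Σfm = 17×25 + 19×35 + 15×45 + 11×55 + 12×65 = 3150
n = Σf = 74
Mean = 3150 / 74 = 42.5676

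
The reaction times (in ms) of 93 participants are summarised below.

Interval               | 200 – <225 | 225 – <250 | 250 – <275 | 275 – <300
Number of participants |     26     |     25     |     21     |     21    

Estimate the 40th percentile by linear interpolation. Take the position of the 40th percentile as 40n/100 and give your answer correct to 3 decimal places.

236.200

Cumulative frequencies: 26, 51, 72, 93
n = 93; position = 40n/100 = 37.2.
This falls in the class 225 – <250: L = 225, F = 26, f = 25, h = 25.
40th percentile ≈ 225 + ((37.2 − 26) / 25) × 25 = 236.2000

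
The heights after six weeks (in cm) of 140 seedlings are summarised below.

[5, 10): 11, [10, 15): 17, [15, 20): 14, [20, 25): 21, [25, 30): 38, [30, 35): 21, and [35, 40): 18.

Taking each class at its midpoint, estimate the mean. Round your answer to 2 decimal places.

24.39

Midpoints: 7.5, 12.5, 17.5, 22.5, 27.5, 32.5, 37.5
Σfm = 11×7.5 + 17×12.5 + 14×17.5 + 21×22.5 + 38×27.5 + 21×32.5 + 18×37.5 = 3415
n = Σf = 140
Mean = 3415 / 140 = 24.3929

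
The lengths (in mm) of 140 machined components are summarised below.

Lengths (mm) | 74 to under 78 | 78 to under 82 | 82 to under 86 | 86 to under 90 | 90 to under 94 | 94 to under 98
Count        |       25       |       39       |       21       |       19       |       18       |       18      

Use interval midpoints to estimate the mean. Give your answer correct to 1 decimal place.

Midpoints: 76, 80, 84, 88, 92, 96
Σfm = 25×76 + 39×80 + 21×84 + 19×88 + 18×92 + 18×96 = 11840
n = Σf = 140
Mean = 11840 / 140 = 84.5714

84.6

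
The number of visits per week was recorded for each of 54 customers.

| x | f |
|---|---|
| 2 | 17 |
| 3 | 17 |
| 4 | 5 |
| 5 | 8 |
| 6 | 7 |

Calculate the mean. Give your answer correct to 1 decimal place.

Values: 2, 3, 4, 5, 6
Σfx = 17×2 + 17×3 + 5×4 + 8×5 + 7×6 = 187
n = Σf = 54
Mean = 187 / 54 = 3.4630

3.5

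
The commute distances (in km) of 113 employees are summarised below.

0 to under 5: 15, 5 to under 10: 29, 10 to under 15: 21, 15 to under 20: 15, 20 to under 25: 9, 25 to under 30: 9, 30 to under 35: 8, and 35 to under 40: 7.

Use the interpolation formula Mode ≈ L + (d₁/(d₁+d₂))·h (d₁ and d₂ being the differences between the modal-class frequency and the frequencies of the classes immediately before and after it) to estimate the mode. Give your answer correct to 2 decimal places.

Modal class: 5 to under 10 (highest frequency 29).
d₁ = 29 − 15 = 14, d₂ = 29 − 21 = 8
Mode ≈ 5 + (14/(14+8)) × 5 = 5 + 3.1818 = 8.1818

8.18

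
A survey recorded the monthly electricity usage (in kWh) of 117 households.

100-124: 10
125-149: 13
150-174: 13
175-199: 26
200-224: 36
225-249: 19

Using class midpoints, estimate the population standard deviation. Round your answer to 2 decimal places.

37.75

Midpoints: 112, 137, 162, 187, 212, 237
n = 117, Σfm = 22004, mean = 188.0684
Σfm² = 4304998
Σf(m − x̄)² = Σfm² − (Σfm)²/n = 4304998 − 22004²/117 = 166741.4530
Population variance = 166741.4530 / 117 = 1425.1406
Standard deviation = √1425.1406 = 37.7510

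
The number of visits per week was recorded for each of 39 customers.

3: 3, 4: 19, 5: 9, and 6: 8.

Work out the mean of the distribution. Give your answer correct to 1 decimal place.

4.6

Values: 3, 4, 5, 6
Σfx = 3×3 + 19×4 + 9×5 + 8×6 = 178
n = Σf = 39
Mean = 178 / 39 = 4.5641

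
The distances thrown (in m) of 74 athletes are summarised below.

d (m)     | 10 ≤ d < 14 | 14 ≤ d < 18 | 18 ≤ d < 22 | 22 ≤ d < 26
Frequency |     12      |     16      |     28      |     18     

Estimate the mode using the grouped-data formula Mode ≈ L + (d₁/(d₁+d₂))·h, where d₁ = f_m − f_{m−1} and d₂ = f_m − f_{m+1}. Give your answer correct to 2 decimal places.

Modal class: 18 ≤ d < 22 (highest frequency 28).
d₁ = 28 − 16 = 12, d₂ = 28 − 18 = 10
Mode ≈ 18 + (12/(12+10)) × 4 = 18 + 2.1818 = 20.1818

20.18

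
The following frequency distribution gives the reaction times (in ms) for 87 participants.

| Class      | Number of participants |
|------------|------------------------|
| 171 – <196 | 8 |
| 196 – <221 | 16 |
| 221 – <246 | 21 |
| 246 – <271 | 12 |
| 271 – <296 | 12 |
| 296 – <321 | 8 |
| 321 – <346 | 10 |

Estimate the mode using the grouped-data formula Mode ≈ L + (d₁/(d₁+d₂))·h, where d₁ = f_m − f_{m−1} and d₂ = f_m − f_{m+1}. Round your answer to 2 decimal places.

Modal class: 221 – <246 (highest frequency 21).
d₁ = 21 − 16 = 5, d₂ = 21 − 12 = 9
Mode ≈ 221 + (5/(5+9)) × 25 = 221 + 8.9286 = 229.9286

229.93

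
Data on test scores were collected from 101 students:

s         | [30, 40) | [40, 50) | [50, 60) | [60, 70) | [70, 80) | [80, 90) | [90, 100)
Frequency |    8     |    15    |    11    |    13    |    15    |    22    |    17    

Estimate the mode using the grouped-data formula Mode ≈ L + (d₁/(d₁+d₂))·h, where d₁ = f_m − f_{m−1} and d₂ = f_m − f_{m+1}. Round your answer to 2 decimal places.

Modal class: [80, 90) (highest frequency 22).
d₁ = 22 − 15 = 7, d₂ = 22 − 17 = 5
Mode ≈ 80 + (7/(7+5)) × 10 = 80 + 5.8333 = 85.8333

85.83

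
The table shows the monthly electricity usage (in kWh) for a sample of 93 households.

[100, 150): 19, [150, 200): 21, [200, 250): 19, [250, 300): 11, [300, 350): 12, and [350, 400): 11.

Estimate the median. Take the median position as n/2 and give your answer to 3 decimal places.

Cumulative frequencies: 19, 40, 59, 70, 82, 93
n = 93; position = n/2 = 46.5.
This falls in the class [200, 250): L = 200, F = 40, f = 19, h = 50.
Median ≈ 200 + ((46.5 − 40) / 19) × 50 = 217.1053

217.105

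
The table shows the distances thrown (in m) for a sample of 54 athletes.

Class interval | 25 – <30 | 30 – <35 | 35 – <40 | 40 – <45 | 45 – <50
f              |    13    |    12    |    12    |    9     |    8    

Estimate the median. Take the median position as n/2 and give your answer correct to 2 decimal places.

35.83

Cumulative frequencies: 13, 25, 37, 46, 54
n = 54; position = n/2 = 27.
This falls in the class 35 – <40: L = 35, F = 25, f = 12, h = 5.
Median ≈ 35 + ((27 − 25) / 12) × 5 = 35.8333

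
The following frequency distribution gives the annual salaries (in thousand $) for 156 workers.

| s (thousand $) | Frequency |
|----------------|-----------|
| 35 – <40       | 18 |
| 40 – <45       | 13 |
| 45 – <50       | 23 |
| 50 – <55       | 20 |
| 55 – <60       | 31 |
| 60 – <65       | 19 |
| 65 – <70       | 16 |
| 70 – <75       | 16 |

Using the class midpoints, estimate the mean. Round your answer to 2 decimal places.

55.00

Midpoints: 37.5, 42.5, 47.5, 52.5, 57.5, 62.5, 67.5, 72.5
Σfm = 18×37.5 + 13×42.5 + 23×47.5 + 20×52.5 + 31×57.5 + 19×62.5 + 16×67.5 + 16×72.5 = 8580
n = Σf = 156
Mean = 8580 / 156 = 55.0000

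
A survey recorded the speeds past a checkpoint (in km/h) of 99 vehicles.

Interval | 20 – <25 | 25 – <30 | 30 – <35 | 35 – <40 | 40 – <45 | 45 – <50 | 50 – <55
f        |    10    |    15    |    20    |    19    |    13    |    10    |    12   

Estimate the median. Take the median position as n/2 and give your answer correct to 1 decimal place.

36.2

Cumulative frequencies: 10, 25, 45, 64, 77, 87, 99
n = 99; position = n/2 = 49.5.
This falls in the class 35 – <40: L = 35, F = 45, f = 19, h = 5.
Median ≈ 35 + ((49.5 − 45) / 19) × 5 = 36.1842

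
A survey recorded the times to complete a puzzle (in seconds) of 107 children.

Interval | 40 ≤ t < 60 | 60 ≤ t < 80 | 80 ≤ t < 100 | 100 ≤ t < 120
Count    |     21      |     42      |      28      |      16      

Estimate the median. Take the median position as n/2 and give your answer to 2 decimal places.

75.48

Cumulative frequencies: 21, 63, 91, 107
n = 107; position = n/2 = 53.5.
This falls in the class 60 ≤ t < 80: L = 60, F = 21, f = 42, h = 20.
Median ≈ 60 + ((53.5 − 21) / 42) × 20 = 75.4762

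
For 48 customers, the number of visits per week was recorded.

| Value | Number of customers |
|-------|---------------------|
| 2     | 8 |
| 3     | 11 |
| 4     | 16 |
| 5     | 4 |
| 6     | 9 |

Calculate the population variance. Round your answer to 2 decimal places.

Values: 2, 3, 4, 5, 6
n = 48, Σfx = 187, mean = 3.8958
Σfx² = 811
Σf(x − x̄)² = Σfx² − (Σfx)²/n = 811 − 187²/48 = 82.4792
Population variance = 82.4792 / 48 = 1.7183

1.72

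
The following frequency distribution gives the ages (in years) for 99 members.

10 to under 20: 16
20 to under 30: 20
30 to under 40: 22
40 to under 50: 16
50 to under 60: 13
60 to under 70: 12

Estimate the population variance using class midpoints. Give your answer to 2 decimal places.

Midpoints: 15, 25, 35, 45, 55, 65
n = 99, Σfm = 3725, mean = 37.6263
Σfm² = 165475
Σf(m − x̄)² = Σfm² − (Σfm)²/n = 165475 − 3725²/99 = 25317.1717
Population variance = 25317.1717 / 99 = 255.7290

255.73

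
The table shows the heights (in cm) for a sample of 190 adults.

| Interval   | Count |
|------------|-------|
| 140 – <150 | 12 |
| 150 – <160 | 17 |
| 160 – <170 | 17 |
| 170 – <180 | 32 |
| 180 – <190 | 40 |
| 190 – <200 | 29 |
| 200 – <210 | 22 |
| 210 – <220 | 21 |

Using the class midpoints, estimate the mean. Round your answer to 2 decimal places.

183.47

Midpoints: 145, 155, 165, 175, 185, 195, 205, 215
Σfm = 12×145 + 17×155 + 17×165 + 32×175 + 40×185 + 29×195 + 22×205 + 21×215 = 34860
n = Σf = 190
Mean = 34860 / 190 = 183.4737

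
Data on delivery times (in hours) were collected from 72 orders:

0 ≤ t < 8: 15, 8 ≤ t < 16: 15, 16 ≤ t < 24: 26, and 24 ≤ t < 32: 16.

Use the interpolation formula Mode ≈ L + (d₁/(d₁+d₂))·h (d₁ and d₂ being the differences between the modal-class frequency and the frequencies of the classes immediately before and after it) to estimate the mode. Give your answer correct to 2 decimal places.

20.19

Modal class: 16 ≤ t < 24 (highest frequency 26).
d₁ = 26 − 15 = 11, d₂ = 26 − 16 = 10
Mode ≈ 16 + (11/(11+10)) × 8 = 16 + 4.1905 = 20.1905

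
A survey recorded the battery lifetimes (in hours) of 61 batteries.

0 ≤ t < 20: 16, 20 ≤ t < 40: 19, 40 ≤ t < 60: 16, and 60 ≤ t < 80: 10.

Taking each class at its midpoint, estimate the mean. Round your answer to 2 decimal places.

36.56

Midpoints: 10, 30, 50, 70
Σfm = 16×10 + 19×30 + 16×50 + 10×70 = 2230
n = Σf = 61
Mean = 2230 / 61 = 36.5574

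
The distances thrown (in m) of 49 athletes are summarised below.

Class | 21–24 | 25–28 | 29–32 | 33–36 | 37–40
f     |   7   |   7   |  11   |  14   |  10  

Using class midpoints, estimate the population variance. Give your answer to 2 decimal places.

27.94

Midpoints: 22.5, 26.5, 30.5, 34.5, 38.5
n = 49, Σfm = 1546.5, mean = 31.5612
Σfm² = 50178.25
Σf(m − x̄)² = Σfm² − (Σfm)²/n = 50178.25 − 1546.5²/49 = 1368.8163
Population variance = 1368.8163 / 49 = 27.9350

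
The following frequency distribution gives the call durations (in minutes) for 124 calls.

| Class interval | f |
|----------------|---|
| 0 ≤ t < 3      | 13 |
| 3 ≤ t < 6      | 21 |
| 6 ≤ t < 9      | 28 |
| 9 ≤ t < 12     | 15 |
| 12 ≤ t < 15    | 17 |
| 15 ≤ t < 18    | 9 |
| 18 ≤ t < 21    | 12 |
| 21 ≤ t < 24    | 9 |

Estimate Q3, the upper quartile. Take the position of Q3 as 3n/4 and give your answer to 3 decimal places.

Cumulative frequencies: 13, 34, 62, 77, 94, 103, 115, 124
n = 124; position = 3n/4 = 93.
This falls in the class 12 ≤ t < 15: L = 12, F = 77, f = 17, h = 3.
Upper quartile ≈ 12 + ((93 − 77) / 17) × 3 = 14.8235

14.824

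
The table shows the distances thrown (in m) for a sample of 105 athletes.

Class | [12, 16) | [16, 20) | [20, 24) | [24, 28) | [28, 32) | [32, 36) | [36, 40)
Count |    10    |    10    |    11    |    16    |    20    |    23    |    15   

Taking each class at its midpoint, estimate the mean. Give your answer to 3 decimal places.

Midpoints: 14, 18, 22, 26, 30, 34, 38
Σfm = 10×14 + 10×18 + 11×22 + 16×26 + 20×30 + 23×34 + 15×38 = 2930
n = Σf = 105
Mean = 2930 / 105 = 27.9048

27.905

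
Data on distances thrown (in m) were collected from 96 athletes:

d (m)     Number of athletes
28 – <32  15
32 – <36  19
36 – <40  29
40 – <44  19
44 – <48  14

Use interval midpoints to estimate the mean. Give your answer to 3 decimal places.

37.917

Midpoints: 30, 34, 38, 42, 46
Σfm = 15×30 + 19×34 + 29×38 + 19×42 + 14×46 = 3640
n = Σf = 96
Mean = 3640 / 96 = 37.9167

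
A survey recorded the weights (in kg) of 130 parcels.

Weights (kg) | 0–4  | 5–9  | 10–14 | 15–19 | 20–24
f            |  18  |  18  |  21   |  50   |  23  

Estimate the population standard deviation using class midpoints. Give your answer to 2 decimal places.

Midpoints: 2, 7, 12, 17, 22
n = 130, Σfm = 1770, mean = 13.6154
Σfm² = 29560
Σf(m − x̄)² = Σfm² − (Σfm)²/n = 29560 − 1770²/130 = 5460.7692
Population variance = 5460.7692 / 130 = 42.0059
Standard deviation = √42.0059 = 6.4812

6.48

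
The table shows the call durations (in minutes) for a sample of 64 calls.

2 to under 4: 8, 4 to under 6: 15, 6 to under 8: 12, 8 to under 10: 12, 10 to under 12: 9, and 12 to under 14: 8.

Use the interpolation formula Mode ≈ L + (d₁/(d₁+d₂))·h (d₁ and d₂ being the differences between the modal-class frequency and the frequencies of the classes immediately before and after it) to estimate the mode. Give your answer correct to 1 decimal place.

5.4

Modal class: 4 to under 6 (highest frequency 15).
d₁ = 15 − 8 = 7, d₂ = 15 − 12 = 3
Mode ≈ 4 + (7/(7+3)) × 2 = 4 + 1.4000 = 5.4000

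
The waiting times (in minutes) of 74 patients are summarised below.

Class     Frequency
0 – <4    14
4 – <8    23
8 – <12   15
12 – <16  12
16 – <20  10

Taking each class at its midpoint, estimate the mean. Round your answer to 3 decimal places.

8.973

Midpoints: 2, 6, 10, 14, 18
Σfm = 14×2 + 23×6 + 15×10 + 12×14 + 10×18 = 664
n = Σf = 74
Mean = 664 / 74 = 8.9730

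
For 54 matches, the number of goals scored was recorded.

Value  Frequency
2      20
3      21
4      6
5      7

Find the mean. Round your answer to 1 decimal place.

Values: 2, 3, 4, 5
Σfx = 20×2 + 21×3 + 6×4 + 7×5 = 162
n = Σf = 54
Mean = 162 / 54 = 3.0000

3.0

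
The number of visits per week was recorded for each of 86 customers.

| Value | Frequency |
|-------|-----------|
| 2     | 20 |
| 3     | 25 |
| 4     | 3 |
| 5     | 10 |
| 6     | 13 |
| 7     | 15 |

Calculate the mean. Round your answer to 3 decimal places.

4.186

Values: 2, 3, 4, 5, 6, 7
Σfx = 20×2 + 25×3 + 3×4 + 10×5 + 13×6 + 15×7 = 360
n = Σf = 86
Mean = 360 / 86 = 4.1860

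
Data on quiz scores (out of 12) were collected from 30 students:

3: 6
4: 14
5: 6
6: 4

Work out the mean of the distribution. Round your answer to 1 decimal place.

4.3

Values: 3, 4, 5, 6
Σfx = 6×3 + 14×4 + 6×5 + 4×6 = 128
n = Σf = 30
Mean = 128 / 30 = 4.2667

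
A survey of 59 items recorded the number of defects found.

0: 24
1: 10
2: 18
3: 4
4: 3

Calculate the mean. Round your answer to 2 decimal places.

Values: 0, 1, 2, 3, 4
Σfx = 24×0 + 10×1 + 18×2 + 4×3 + 3×4 = 70
n = Σf = 59
Mean = 70 / 59 = 1.1864

1.19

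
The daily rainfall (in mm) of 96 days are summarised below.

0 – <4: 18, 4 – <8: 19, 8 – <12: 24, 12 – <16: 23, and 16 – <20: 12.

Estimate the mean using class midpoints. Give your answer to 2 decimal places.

Midpoints: 2, 6, 10, 14, 18
Σfm = 18×2 + 19×6 + 24×10 + 23×14 + 12×18 = 928
n = Σf = 96
Mean = 928 / 96 = 9.6667

9.67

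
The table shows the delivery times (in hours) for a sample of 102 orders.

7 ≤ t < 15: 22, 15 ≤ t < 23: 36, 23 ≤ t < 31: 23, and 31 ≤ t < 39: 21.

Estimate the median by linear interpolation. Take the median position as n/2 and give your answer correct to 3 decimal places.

21.444

Cumulative frequencies: 22, 58, 81, 102
n = 102; position = n/2 = 51.
This falls in the class 15 ≤ t < 23: L = 15, F = 22, f = 36, h = 8.
Median ≈ 15 + ((51 − 22) / 36) × 8 = 21.4444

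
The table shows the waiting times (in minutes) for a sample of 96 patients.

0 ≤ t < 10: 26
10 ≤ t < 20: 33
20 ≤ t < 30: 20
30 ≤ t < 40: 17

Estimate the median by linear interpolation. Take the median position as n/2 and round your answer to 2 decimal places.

16.67

Cumulative frequencies: 26, 59, 79, 96
n = 96; position = n/2 = 48.
This falls in the class 10 ≤ t < 20: L = 10, F = 26, f = 33, h = 10.
Median ≈ 10 + ((48 − 26) / 33) × 10 = 16.6667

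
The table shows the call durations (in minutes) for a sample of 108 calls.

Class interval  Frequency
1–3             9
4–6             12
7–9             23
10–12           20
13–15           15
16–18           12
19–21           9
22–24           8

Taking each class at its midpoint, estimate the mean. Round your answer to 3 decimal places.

Midpoints: 2, 5, 8, 11, 14, 17, 20, 23
Σfm = 9×2 + 12×5 + 23×8 + 20×11 + 15×14 + 12×17 + 9×20 + 8×23 = 1260
n = Σf = 108
Mean = 1260 / 108 = 11.6667

11.667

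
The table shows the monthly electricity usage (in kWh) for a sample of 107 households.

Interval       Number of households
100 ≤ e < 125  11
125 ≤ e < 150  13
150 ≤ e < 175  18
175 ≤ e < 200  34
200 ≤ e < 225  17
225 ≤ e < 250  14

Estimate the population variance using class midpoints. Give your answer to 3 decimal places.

1357.651

Midpoints: 112.5, 137.5, 162.5, 187.5, 212.5, 237.5
n = 107, Σfm = 19262.5, mean = 180.0234
Σfm² = 3612968.75
Σf(m − x̄)² = Σfm² − (Σfm)²/n = 3612968.75 − 19262.5²/107 = 145268.6916
Population variance = 145268.6916 / 107 = 1357.6513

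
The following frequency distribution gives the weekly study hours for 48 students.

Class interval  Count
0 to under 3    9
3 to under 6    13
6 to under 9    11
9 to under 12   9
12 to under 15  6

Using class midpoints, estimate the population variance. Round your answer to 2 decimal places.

Midpoints: 1.5, 4.5, 7.5, 10.5, 13.5
n = 48, Σfm = 330, mean = 6.8750
Σfm² = 2988
Σf(m − x̄)² = Σfm² − (Σfm)²/n = 2988 − 330²/48 = 719.2500
Population variance = 719.2500 / 48 = 14.9844

14.98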